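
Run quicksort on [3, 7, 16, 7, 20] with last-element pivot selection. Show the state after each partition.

Partition 1: pivot=20 at index 4 -> [3, 7, 16, 7, 20]
Partition 2: pivot=7 at index 2 -> [3, 7, 7, 16, 20]
Partition 3: pivot=7 at index 1 -> [3, 7, 7, 16, 20]


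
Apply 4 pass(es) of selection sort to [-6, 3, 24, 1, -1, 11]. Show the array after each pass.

Pass 1: Select minimum -6 at index 0, swap -> [-6, 3, 24, 1, -1, 11]
Pass 2: Select minimum -1 at index 4, swap -> [-6, -1, 24, 1, 3, 11]
Pass 3: Select minimum 1 at index 3, swap -> [-6, -1, 1, 24, 3, 11]
Pass 4: Select minimum 3 at index 4, swap -> [-6, -1, 1, 3, 24, 11]


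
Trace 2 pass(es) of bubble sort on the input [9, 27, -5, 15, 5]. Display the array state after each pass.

After pass 1: [9, -5, 15, 5, 27] (3 swaps)
After pass 2: [-5, 9, 5, 15, 27] (2 swaps)
Total swaps: 5


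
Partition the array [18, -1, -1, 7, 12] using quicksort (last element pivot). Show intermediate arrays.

Partition 1: pivot=12 at index 3 -> [-1, -1, 7, 12, 18]
Partition 2: pivot=7 at index 2 -> [-1, -1, 7, 12, 18]
Partition 3: pivot=-1 at index 1 -> [-1, -1, 7, 12, 18]


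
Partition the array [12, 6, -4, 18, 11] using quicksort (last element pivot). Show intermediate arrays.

Partition 1: pivot=11 at index 2 -> [6, -4, 11, 18, 12]
Partition 2: pivot=-4 at index 0 -> [-4, 6, 11, 18, 12]
Partition 3: pivot=12 at index 3 -> [-4, 6, 11, 12, 18]


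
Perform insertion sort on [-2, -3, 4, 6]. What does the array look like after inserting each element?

First element -2 is already 'sorted'
Insert -3: shifted 1 elements -> [-3, -2, 4, 6]
Insert 4: shifted 0 elements -> [-3, -2, 4, 6]
Insert 6: shifted 0 elements -> [-3, -2, 4, 6]


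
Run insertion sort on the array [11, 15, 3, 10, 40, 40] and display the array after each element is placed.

First element 11 is already 'sorted'
Insert 15: shifted 0 elements -> [11, 15, 3, 10, 40, 40]
Insert 3: shifted 2 elements -> [3, 11, 15, 10, 40, 40]
Insert 10: shifted 2 elements -> [3, 10, 11, 15, 40, 40]
Insert 40: shifted 0 elements -> [3, 10, 11, 15, 40, 40]
Insert 40: shifted 0 elements -> [3, 10, 11, 15, 40, 40]


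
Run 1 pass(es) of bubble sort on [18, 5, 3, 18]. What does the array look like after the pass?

After pass 1: [5, 3, 18, 18] (2 swaps)
Total swaps: 2


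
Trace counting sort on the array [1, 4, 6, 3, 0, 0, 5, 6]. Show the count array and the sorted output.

Count array: [2, 1, 0, 1, 1, 1, 2]
(count[i] = number of elements equal to i)
Cumulative count: [2, 3, 3, 4, 5, 6, 8]
Sorted: [0, 0, 1, 3, 4, 5, 6, 6]


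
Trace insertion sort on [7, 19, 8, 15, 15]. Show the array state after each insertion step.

First element 7 is already 'sorted'
Insert 19: shifted 0 elements -> [7, 19, 8, 15, 15]
Insert 8: shifted 1 elements -> [7, 8, 19, 15, 15]
Insert 15: shifted 1 elements -> [7, 8, 15, 19, 15]
Insert 15: shifted 1 elements -> [7, 8, 15, 15, 19]


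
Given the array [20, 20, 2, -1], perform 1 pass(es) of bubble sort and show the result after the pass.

After pass 1: [20, 2, -1, 20] (2 swaps)
Total swaps: 2


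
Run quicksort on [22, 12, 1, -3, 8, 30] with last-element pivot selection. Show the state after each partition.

Partition 1: pivot=30 at index 5 -> [22, 12, 1, -3, 8, 30]
Partition 2: pivot=8 at index 2 -> [1, -3, 8, 12, 22, 30]
Partition 3: pivot=-3 at index 0 -> [-3, 1, 8, 12, 22, 30]
Partition 4: pivot=22 at index 4 -> [-3, 1, 8, 12, 22, 30]


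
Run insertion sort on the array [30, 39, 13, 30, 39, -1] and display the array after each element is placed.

First element 30 is already 'sorted'
Insert 39: shifted 0 elements -> [30, 39, 13, 30, 39, -1]
Insert 13: shifted 2 elements -> [13, 30, 39, 30, 39, -1]
Insert 30: shifted 1 elements -> [13, 30, 30, 39, 39, -1]
Insert 39: shifted 0 elements -> [13, 30, 30, 39, 39, -1]
Insert -1: shifted 5 elements -> [-1, 13, 30, 30, 39, 39]


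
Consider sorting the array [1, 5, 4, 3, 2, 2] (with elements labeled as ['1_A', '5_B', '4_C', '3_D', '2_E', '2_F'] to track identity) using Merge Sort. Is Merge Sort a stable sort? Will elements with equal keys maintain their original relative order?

Trace Merge Sort on the labeled array (the key is the number; the letter only tracks identity):
  Merge [5_B] + [4_C] -> [4_C, 5_B]
  Merge [1_A] + [4_C, 5_B] -> [1_A, 4_C, 5_B]
  Merge [2_E] + [2_F] -> [2_E, 2_F]
  Merge [3_D] + [2_E, 2_F] -> [2_E, 2_F, 3_D]
  Merge [1_A, 4_C, 5_B] + [2_E, 2_F, 3_D] -> [1_A, 2_E, 2_F, 3_D, 4_C, 5_B]
Final order: [1_A, 2_E, 2_F, 3_D, 4_C, 5_B]
Equal keys:
  value 2: originally 2_E, 2_F; after sorting 2_E, 2_F -> order preserved
All equal keys kept their original relative order. Merge Sort is stable: when the heads of the two halves are equal the merge takes from the left half first.
Answer: Stable


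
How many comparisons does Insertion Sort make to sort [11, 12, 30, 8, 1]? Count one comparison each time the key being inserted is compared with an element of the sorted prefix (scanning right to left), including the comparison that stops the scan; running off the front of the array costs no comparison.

Insert 12: 11 <= 12 (stop) = 1 comparison(s) -> [11, 12, 30, 8, 1]
Insert 30: 12 <= 30 (stop) = 1 comparison(s) -> [11, 12, 30, 8, 1]
Insert 8: 30 > 8 (shift), 12 > 8 (shift), 11 > 8 (shift), reached front = 3 comparison(s) -> [8, 11, 12, 30, 1]
Insert 1: 30 > 1 (shift), 12 > 1 (shift), 11 > 1 (shift), 8 > 1 (shift), reached front = 4 comparison(s) -> [1, 8, 11, 12, 30]
Total comparisons: 1 + 1 + 3 + 4 = 9


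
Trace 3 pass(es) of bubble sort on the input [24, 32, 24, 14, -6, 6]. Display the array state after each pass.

After pass 1: [24, 24, 14, -6, 6, 32] (4 swaps)
After pass 2: [24, 14, -6, 6, 24, 32] (3 swaps)
After pass 3: [14, -6, 6, 24, 24, 32] (3 swaps)
Total swaps: 10


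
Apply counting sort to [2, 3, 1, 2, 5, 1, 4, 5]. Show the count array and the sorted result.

Count array: [0, 2, 2, 1, 1, 2]
(count[i] = number of elements equal to i)
Cumulative count: [0, 2, 4, 5, 6, 8]
Sorted: [1, 1, 2, 2, 3, 4, 5, 5]


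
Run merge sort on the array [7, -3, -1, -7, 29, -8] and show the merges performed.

Divide and conquer:
  Merge [-3] + [-1] -> [-3, -1]
  Merge [7] + [-3, -1] -> [-3, -1, 7]
  Merge [29] + [-8] -> [-8, 29]
  Merge [-7] + [-8, 29] -> [-8, -7, 29]
  Merge [-3, -1, 7] + [-8, -7, 29] -> [-8, -7, -3, -1, 7, 29]


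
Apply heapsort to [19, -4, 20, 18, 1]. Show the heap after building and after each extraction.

Build heap: [20, 18, 19, -4, 1]
Extract 20: [19, 18, 1, -4, 20]
Extract 19: [18, -4, 1, 19, 20]
Extract 18: [1, -4, 18, 19, 20]
Extract 1: [-4, 1, 18, 19, 20]


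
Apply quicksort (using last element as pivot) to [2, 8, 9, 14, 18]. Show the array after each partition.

Partition 1: pivot=18 at index 4 -> [2, 8, 9, 14, 18]
Partition 2: pivot=14 at index 3 -> [2, 8, 9, 14, 18]
Partition 3: pivot=9 at index 2 -> [2, 8, 9, 14, 18]
Partition 4: pivot=8 at index 1 -> [2, 8, 9, 14, 18]


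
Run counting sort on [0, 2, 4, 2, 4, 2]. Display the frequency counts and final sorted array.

Count array: [1, 0, 3, 0, 2]
(count[i] = number of elements equal to i)
Cumulative count: [1, 1, 4, 4, 6]
Sorted: [0, 2, 2, 2, 4, 4]


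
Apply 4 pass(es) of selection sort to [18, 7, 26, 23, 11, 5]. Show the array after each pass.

Pass 1: Select minimum 5 at index 5, swap -> [5, 7, 26, 23, 11, 18]
Pass 2: Select minimum 7 at index 1, swap -> [5, 7, 26, 23, 11, 18]
Pass 3: Select minimum 11 at index 4, swap -> [5, 7, 11, 23, 26, 18]
Pass 4: Select minimum 18 at index 5, swap -> [5, 7, 11, 18, 26, 23]


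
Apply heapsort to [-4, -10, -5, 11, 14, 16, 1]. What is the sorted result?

Build heap: [16, 14, 1, 11, -10, -5, -4]
Extract 16: [14, 11, 1, -4, -10, -5, 16]
Extract 14: [11, -4, 1, -5, -10, 14, 16]
Extract 11: [1, -4, -10, -5, 11, 14, 16]
Extract 1: [-4, -5, -10, 1, 11, 14, 16]
Extract -4: [-5, -10, -4, 1, 11, 14, 16]
Extract -5: [-10, -5, -4, 1, 11, 14, 16]


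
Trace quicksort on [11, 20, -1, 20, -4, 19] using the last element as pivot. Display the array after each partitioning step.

Partition 1: pivot=19 at index 3 -> [11, -1, -4, 19, 20, 20]
Partition 2: pivot=-4 at index 0 -> [-4, -1, 11, 19, 20, 20]
Partition 3: pivot=11 at index 2 -> [-4, -1, 11, 19, 20, 20]
Partition 4: pivot=20 at index 5 -> [-4, -1, 11, 19, 20, 20]


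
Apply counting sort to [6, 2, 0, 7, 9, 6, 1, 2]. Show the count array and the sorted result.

Count array: [1, 1, 2, 0, 0, 0, 2, 1, 0, 1]
(count[i] = number of elements equal to i)
Cumulative count: [1, 2, 4, 4, 4, 4, 6, 7, 7, 8]
Sorted: [0, 1, 2, 2, 6, 6, 7, 9]


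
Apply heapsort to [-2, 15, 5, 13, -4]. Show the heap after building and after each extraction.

Build heap: [15, 13, 5, -2, -4]
Extract 15: [13, -2, 5, -4, 15]
Extract 13: [5, -2, -4, 13, 15]
Extract 5: [-2, -4, 5, 13, 15]
Extract -2: [-4, -2, 5, 13, 15]


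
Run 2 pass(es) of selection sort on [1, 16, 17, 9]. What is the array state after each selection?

Pass 1: Select minimum 1 at index 0, swap -> [1, 16, 17, 9]
Pass 2: Select minimum 9 at index 3, swap -> [1, 9, 17, 16]


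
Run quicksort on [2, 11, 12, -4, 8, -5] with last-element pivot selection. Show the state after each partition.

Partition 1: pivot=-5 at index 0 -> [-5, 11, 12, -4, 8, 2]
Partition 2: pivot=2 at index 2 -> [-5, -4, 2, 11, 8, 12]
Partition 3: pivot=12 at index 5 -> [-5, -4, 2, 11, 8, 12]
Partition 4: pivot=8 at index 3 -> [-5, -4, 2, 8, 11, 12]


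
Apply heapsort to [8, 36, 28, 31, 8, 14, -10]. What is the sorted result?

Build heap: [36, 31, 28, 8, 8, 14, -10]
Extract 36: [31, 8, 28, -10, 8, 14, 36]
Extract 31: [28, 8, 14, -10, 8, 31, 36]
Extract 28: [14, 8, 8, -10, 28, 31, 36]
Extract 14: [8, -10, 8, 14, 28, 31, 36]
Extract 8: [8, -10, 8, 14, 28, 31, 36]
Extract 8: [-10, 8, 8, 14, 28, 31, 36]


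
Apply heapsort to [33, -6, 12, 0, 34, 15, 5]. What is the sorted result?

Build heap: [34, 33, 15, 0, -6, 12, 5]
Extract 34: [33, 5, 15, 0, -6, 12, 34]
Extract 33: [15, 5, 12, 0, -6, 33, 34]
Extract 15: [12, 5, -6, 0, 15, 33, 34]
Extract 12: [5, 0, -6, 12, 15, 33, 34]
Extract 5: [0, -6, 5, 12, 15, 33, 34]
Extract 0: [-6, 0, 5, 12, 15, 33, 34]


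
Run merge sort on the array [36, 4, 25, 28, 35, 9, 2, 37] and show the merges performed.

Divide and conquer:
  Merge [36] + [4] -> [4, 36]
  Merge [25] + [28] -> [25, 28]
  Merge [4, 36] + [25, 28] -> [4, 25, 28, 36]
  Merge [35] + [9] -> [9, 35]
  Merge [2] + [37] -> [2, 37]
  Merge [9, 35] + [2, 37] -> [2, 9, 35, 37]
  Merge [4, 25, 28, 36] + [2, 9, 35, 37] -> [2, 4, 9, 25, 28, 35, 36, 37]


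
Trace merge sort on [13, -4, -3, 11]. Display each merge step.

Divide and conquer:
  Merge [13] + [-4] -> [-4, 13]
  Merge [-3] + [11] -> [-3, 11]
  Merge [-4, 13] + [-3, 11] -> [-4, -3, 11, 13]


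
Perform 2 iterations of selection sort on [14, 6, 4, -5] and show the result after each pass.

Pass 1: Select minimum -5 at index 3, swap -> [-5, 6, 4, 14]
Pass 2: Select minimum 4 at index 2, swap -> [-5, 4, 6, 14]


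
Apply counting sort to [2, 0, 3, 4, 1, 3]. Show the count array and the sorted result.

Count array: [1, 1, 1, 2, 1]
(count[i] = number of elements equal to i)
Cumulative count: [1, 2, 3, 5, 6]
Sorted: [0, 1, 2, 3, 3, 4]


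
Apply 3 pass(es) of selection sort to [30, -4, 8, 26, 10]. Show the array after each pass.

Pass 1: Select minimum -4 at index 1, swap -> [-4, 30, 8, 26, 10]
Pass 2: Select minimum 8 at index 2, swap -> [-4, 8, 30, 26, 10]
Pass 3: Select minimum 10 at index 4, swap -> [-4, 8, 10, 26, 30]


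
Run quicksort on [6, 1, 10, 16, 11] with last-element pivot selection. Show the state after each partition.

Partition 1: pivot=11 at index 3 -> [6, 1, 10, 11, 16]
Partition 2: pivot=10 at index 2 -> [6, 1, 10, 11, 16]
Partition 3: pivot=1 at index 0 -> [1, 6, 10, 11, 16]


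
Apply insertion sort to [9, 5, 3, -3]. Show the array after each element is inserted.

First element 9 is already 'sorted'
Insert 5: shifted 1 elements -> [5, 9, 3, -3]
Insert 3: shifted 2 elements -> [3, 5, 9, -3]
Insert -3: shifted 3 elements -> [-3, 3, 5, 9]


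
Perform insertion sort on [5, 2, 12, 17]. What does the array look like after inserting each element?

First element 5 is already 'sorted'
Insert 2: shifted 1 elements -> [2, 5, 12, 17]
Insert 12: shifted 0 elements -> [2, 5, 12, 17]
Insert 17: shifted 0 elements -> [2, 5, 12, 17]


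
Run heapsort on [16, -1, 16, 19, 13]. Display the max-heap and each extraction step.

Build heap: [19, 16, 16, -1, 13]
Extract 19: [16, 13, 16, -1, 19]
Extract 16: [16, 13, -1, 16, 19]
Extract 16: [13, -1, 16, 16, 19]
Extract 13: [-1, 13, 16, 16, 19]


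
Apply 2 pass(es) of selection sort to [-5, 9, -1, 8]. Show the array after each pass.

Pass 1: Select minimum -5 at index 0, swap -> [-5, 9, -1, 8]
Pass 2: Select minimum -1 at index 2, swap -> [-5, -1, 9, 8]


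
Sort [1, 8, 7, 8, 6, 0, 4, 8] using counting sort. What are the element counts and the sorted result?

Count array: [1, 1, 0, 0, 1, 0, 1, 1, 3]
(count[i] = number of elements equal to i)
Cumulative count: [1, 2, 2, 2, 3, 3, 4, 5, 8]
Sorted: [0, 1, 4, 6, 7, 8, 8, 8]


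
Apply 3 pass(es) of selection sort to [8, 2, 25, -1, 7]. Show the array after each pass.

Pass 1: Select minimum -1 at index 3, swap -> [-1, 2, 25, 8, 7]
Pass 2: Select minimum 2 at index 1, swap -> [-1, 2, 25, 8, 7]
Pass 3: Select minimum 7 at index 4, swap -> [-1, 2, 7, 8, 25]


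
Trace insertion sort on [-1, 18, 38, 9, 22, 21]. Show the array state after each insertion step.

First element -1 is already 'sorted'
Insert 18: shifted 0 elements -> [-1, 18, 38, 9, 22, 21]
Insert 38: shifted 0 elements -> [-1, 18, 38, 9, 22, 21]
Insert 9: shifted 2 elements -> [-1, 9, 18, 38, 22, 21]
Insert 22: shifted 1 elements -> [-1, 9, 18, 22, 38, 21]
Insert 21: shifted 2 elements -> [-1, 9, 18, 21, 22, 38]


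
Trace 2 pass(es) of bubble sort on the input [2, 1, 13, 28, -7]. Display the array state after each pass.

After pass 1: [1, 2, 13, -7, 28] (2 swaps)
After pass 2: [1, 2, -7, 13, 28] (1 swaps)
Total swaps: 3


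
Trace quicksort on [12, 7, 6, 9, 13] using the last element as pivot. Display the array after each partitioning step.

Partition 1: pivot=13 at index 4 -> [12, 7, 6, 9, 13]
Partition 2: pivot=9 at index 2 -> [7, 6, 9, 12, 13]
Partition 3: pivot=6 at index 0 -> [6, 7, 9, 12, 13]


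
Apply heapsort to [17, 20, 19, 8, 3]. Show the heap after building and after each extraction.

Build heap: [20, 17, 19, 8, 3]
Extract 20: [19, 17, 3, 8, 20]
Extract 19: [17, 8, 3, 19, 20]
Extract 17: [8, 3, 17, 19, 20]
Extract 8: [3, 8, 17, 19, 20]


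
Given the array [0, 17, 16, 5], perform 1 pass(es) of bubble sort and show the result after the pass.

After pass 1: [0, 16, 5, 17] (2 swaps)
Total swaps: 2


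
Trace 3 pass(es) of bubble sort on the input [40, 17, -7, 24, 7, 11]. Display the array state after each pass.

After pass 1: [17, -7, 24, 7, 11, 40] (5 swaps)
After pass 2: [-7, 17, 7, 11, 24, 40] (3 swaps)
After pass 3: [-7, 7, 11, 17, 24, 40] (2 swaps)
Total swaps: 10


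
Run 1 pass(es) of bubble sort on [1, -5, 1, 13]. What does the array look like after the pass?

After pass 1: [-5, 1, 1, 13] (1 swaps)
Total swaps: 1


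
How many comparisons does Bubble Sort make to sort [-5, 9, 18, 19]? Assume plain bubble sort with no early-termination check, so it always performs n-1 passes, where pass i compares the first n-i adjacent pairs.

Pass 1: compare adjacent pairs (0,1)..(2,3) = 3 comparison(s), 0 swap(s) -> [-5, 9, 18, 19]
Pass 2: compare adjacent pairs (0,1)..(1,2) = 2 comparison(s), 0 swap(s) -> [-5, 9, 18, 19]
Pass 3: compare adjacent pairs (0,1)..(0,1) = 1 comparison(s), 0 swap(s) -> [-5, 9, 18, 19]
Total comparisons: 3 + 2 + 1 = 6


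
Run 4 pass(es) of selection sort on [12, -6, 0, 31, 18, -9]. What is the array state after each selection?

Pass 1: Select minimum -9 at index 5, swap -> [-9, -6, 0, 31, 18, 12]
Pass 2: Select minimum -6 at index 1, swap -> [-9, -6, 0, 31, 18, 12]
Pass 3: Select minimum 0 at index 2, swap -> [-9, -6, 0, 31, 18, 12]
Pass 4: Select minimum 12 at index 5, swap -> [-9, -6, 0, 12, 18, 31]


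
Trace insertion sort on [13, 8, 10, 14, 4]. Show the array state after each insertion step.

First element 13 is already 'sorted'
Insert 8: shifted 1 elements -> [8, 13, 10, 14, 4]
Insert 10: shifted 1 elements -> [8, 10, 13, 14, 4]
Insert 14: shifted 0 elements -> [8, 10, 13, 14, 4]
Insert 4: shifted 4 elements -> [4, 8, 10, 13, 14]


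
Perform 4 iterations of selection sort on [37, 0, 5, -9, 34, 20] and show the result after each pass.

Pass 1: Select minimum -9 at index 3, swap -> [-9, 0, 5, 37, 34, 20]
Pass 2: Select minimum 0 at index 1, swap -> [-9, 0, 5, 37, 34, 20]
Pass 3: Select minimum 5 at index 2, swap -> [-9, 0, 5, 37, 34, 20]
Pass 4: Select minimum 20 at index 5, swap -> [-9, 0, 5, 20, 34, 37]


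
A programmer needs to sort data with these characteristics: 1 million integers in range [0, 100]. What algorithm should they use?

Best choice: Counting sort
Reason: O(n + k) where k=100 is small; linear time beats O(n log n)


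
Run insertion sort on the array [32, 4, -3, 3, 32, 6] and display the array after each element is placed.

First element 32 is already 'sorted'
Insert 4: shifted 1 elements -> [4, 32, -3, 3, 32, 6]
Insert -3: shifted 2 elements -> [-3, 4, 32, 3, 32, 6]
Insert 3: shifted 2 elements -> [-3, 3, 4, 32, 32, 6]
Insert 32: shifted 0 elements -> [-3, 3, 4, 32, 32, 6]
Insert 6: shifted 2 elements -> [-3, 3, 4, 6, 32, 32]


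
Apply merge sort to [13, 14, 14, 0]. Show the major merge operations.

Divide and conquer:
  Merge [13] + [14] -> [13, 14]
  Merge [14] + [0] -> [0, 14]
  Merge [13, 14] + [0, 14] -> [0, 13, 14, 14]


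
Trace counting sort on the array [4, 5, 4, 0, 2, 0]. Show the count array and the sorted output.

Count array: [2, 0, 1, 0, 2, 1]
(count[i] = number of elements equal to i)
Cumulative count: [2, 2, 3, 3, 5, 6]
Sorted: [0, 0, 2, 4, 4, 5]


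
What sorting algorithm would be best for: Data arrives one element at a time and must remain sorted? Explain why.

Best choice: Insertion sort
Reason: Insertion sort naturally handles online/streaming input by inserting each new element into sorted position


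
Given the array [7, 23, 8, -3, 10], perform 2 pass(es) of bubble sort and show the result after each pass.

After pass 1: [7, 8, -3, 10, 23] (3 swaps)
After pass 2: [7, -3, 8, 10, 23] (1 swaps)
Total swaps: 4


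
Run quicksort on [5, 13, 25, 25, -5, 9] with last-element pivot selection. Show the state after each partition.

Partition 1: pivot=9 at index 2 -> [5, -5, 9, 25, 13, 25]
Partition 2: pivot=-5 at index 0 -> [-5, 5, 9, 25, 13, 25]
Partition 3: pivot=25 at index 5 -> [-5, 5, 9, 25, 13, 25]
Partition 4: pivot=13 at index 3 -> [-5, 5, 9, 13, 25, 25]


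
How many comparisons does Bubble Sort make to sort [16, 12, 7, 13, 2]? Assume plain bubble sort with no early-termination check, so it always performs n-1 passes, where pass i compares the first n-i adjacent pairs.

Pass 1: compare adjacent pairs (0,1)..(3,4) = 4 comparison(s), 4 swap(s) -> [12, 7, 13, 2, 16]
Pass 2: compare adjacent pairs (0,1)..(2,3) = 3 comparison(s), 2 swap(s) -> [7, 12, 2, 13, 16]
Pass 3: compare adjacent pairs (0,1)..(1,2) = 2 comparison(s), 1 swap(s) -> [7, 2, 12, 13, 16]
Pass 4: compare adjacent pairs (0,1)..(0,1) = 1 comparison(s), 1 swap(s) -> [2, 7, 12, 13, 16]
Total comparisons: 4 + 3 + 2 + 1 = 10


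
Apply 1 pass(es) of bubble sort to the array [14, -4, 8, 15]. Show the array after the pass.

After pass 1: [-4, 8, 14, 15] (2 swaps)
Total swaps: 2


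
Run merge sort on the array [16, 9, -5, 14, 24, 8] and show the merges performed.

Divide and conquer:
  Merge [9] + [-5] -> [-5, 9]
  Merge [16] + [-5, 9] -> [-5, 9, 16]
  Merge [24] + [8] -> [8, 24]
  Merge [14] + [8, 24] -> [8, 14, 24]
  Merge [-5, 9, 16] + [8, 14, 24] -> [-5, 8, 9, 14, 16, 24]


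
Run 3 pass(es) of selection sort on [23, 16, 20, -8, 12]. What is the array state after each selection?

Pass 1: Select minimum -8 at index 3, swap -> [-8, 16, 20, 23, 12]
Pass 2: Select minimum 12 at index 4, swap -> [-8, 12, 20, 23, 16]
Pass 3: Select minimum 16 at index 4, swap -> [-8, 12, 16, 23, 20]


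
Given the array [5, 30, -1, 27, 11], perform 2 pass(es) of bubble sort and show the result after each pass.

After pass 1: [5, -1, 27, 11, 30] (3 swaps)
After pass 2: [-1, 5, 11, 27, 30] (2 swaps)
Total swaps: 5


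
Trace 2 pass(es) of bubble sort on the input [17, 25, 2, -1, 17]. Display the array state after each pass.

After pass 1: [17, 2, -1, 17, 25] (3 swaps)
After pass 2: [2, -1, 17, 17, 25] (2 swaps)
Total swaps: 5


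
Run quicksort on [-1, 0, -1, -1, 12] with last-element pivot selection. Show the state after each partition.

Partition 1: pivot=12 at index 4 -> [-1, 0, -1, -1, 12]
Partition 2: pivot=-1 at index 2 -> [-1, -1, -1, 0, 12]
Partition 3: pivot=-1 at index 1 -> [-1, -1, -1, 0, 12]


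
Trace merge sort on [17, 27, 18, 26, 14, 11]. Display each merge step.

Divide and conquer:
  Merge [27] + [18] -> [18, 27]
  Merge [17] + [18, 27] -> [17, 18, 27]
  Merge [14] + [11] -> [11, 14]
  Merge [26] + [11, 14] -> [11, 14, 26]
  Merge [17, 18, 27] + [11, 14, 26] -> [11, 14, 17, 18, 26, 27]


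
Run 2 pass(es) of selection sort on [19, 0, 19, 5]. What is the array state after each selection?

Pass 1: Select minimum 0 at index 1, swap -> [0, 19, 19, 5]
Pass 2: Select minimum 5 at index 3, swap -> [0, 5, 19, 19]


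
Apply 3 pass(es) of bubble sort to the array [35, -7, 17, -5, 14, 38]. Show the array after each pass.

After pass 1: [-7, 17, -5, 14, 35, 38] (4 swaps)
After pass 2: [-7, -5, 14, 17, 35, 38] (2 swaps)
After pass 3: [-7, -5, 14, 17, 35, 38] (0 swaps)
Total swaps: 6


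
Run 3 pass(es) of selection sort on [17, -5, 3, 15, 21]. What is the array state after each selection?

Pass 1: Select minimum -5 at index 1, swap -> [-5, 17, 3, 15, 21]
Pass 2: Select minimum 3 at index 2, swap -> [-5, 3, 17, 15, 21]
Pass 3: Select minimum 15 at index 3, swap -> [-5, 3, 15, 17, 21]


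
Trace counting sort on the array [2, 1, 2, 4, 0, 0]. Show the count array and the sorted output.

Count array: [2, 1, 2, 0, 1]
(count[i] = number of elements equal to i)
Cumulative count: [2, 3, 5, 5, 6]
Sorted: [0, 0, 1, 2, 2, 4]


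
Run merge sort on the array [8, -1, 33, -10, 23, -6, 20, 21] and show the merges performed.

Divide and conquer:
  Merge [8] + [-1] -> [-1, 8]
  Merge [33] + [-10] -> [-10, 33]
  Merge [-1, 8] + [-10, 33] -> [-10, -1, 8, 33]
  Merge [23] + [-6] -> [-6, 23]
  Merge [20] + [21] -> [20, 21]
  Merge [-6, 23] + [20, 21] -> [-6, 20, 21, 23]
  Merge [-10, -1, 8, 33] + [-6, 20, 21, 23] -> [-10, -6, -1, 8, 20, 21, 23, 33]


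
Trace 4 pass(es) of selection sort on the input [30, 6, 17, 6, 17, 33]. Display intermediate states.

Pass 1: Select minimum 6 at index 1, swap -> [6, 30, 17, 6, 17, 33]
Pass 2: Select minimum 6 at index 3, swap -> [6, 6, 17, 30, 17, 33]
Pass 3: Select minimum 17 at index 2, swap -> [6, 6, 17, 30, 17, 33]
Pass 4: Select minimum 17 at index 4, swap -> [6, 6, 17, 17, 30, 33]


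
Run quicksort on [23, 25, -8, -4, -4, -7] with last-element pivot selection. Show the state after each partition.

Partition 1: pivot=-7 at index 1 -> [-8, -7, 23, -4, -4, 25]
Partition 2: pivot=25 at index 5 -> [-8, -7, 23, -4, -4, 25]
Partition 3: pivot=-4 at index 3 -> [-8, -7, -4, -4, 23, 25]


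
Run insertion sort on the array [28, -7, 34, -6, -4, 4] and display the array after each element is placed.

First element 28 is already 'sorted'
Insert -7: shifted 1 elements -> [-7, 28, 34, -6, -4, 4]
Insert 34: shifted 0 elements -> [-7, 28, 34, -6, -4, 4]
Insert -6: shifted 2 elements -> [-7, -6, 28, 34, -4, 4]
Insert -4: shifted 2 elements -> [-7, -6, -4, 28, 34, 4]
Insert 4: shifted 2 elements -> [-7, -6, -4, 4, 28, 34]


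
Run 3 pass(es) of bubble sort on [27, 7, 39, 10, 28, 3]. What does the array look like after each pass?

After pass 1: [7, 27, 10, 28, 3, 39] (4 swaps)
After pass 2: [7, 10, 27, 3, 28, 39] (2 swaps)
After pass 3: [7, 10, 3, 27, 28, 39] (1 swaps)
Total swaps: 7


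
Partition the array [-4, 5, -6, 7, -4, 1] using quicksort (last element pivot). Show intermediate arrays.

Partition 1: pivot=1 at index 3 -> [-4, -6, -4, 1, 5, 7]
Partition 2: pivot=-4 at index 2 -> [-4, -6, -4, 1, 5, 7]
Partition 3: pivot=-6 at index 0 -> [-6, -4, -4, 1, 5, 7]
Partition 4: pivot=7 at index 5 -> [-6, -4, -4, 1, 5, 7]


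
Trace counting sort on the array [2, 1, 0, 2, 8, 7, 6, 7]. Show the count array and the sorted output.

Count array: [1, 1, 2, 0, 0, 0, 1, 2, 1]
(count[i] = number of elements equal to i)
Cumulative count: [1, 2, 4, 4, 4, 4, 5, 7, 8]
Sorted: [0, 1, 2, 2, 6, 7, 7, 8]


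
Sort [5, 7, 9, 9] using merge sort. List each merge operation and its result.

Divide and conquer:
  Merge [5] + [7] -> [5, 7]
  Merge [9] + [9] -> [9, 9]
  Merge [5, 7] + [9, 9] -> [5, 7, 9, 9]


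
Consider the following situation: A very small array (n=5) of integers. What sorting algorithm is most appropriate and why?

Best choice: Insertion sort
Reason: For tiny inputs the O(n^2) overhead is negligible and insertion sort has minimal constant factors


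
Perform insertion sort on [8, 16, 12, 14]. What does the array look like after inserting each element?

First element 8 is already 'sorted'
Insert 16: shifted 0 elements -> [8, 16, 12, 14]
Insert 12: shifted 1 elements -> [8, 12, 16, 14]
Insert 14: shifted 1 elements -> [8, 12, 14, 16]


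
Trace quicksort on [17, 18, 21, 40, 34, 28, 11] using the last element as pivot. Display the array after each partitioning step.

Partition 1: pivot=11 at index 0 -> [11, 18, 21, 40, 34, 28, 17]
Partition 2: pivot=17 at index 1 -> [11, 17, 21, 40, 34, 28, 18]
Partition 3: pivot=18 at index 2 -> [11, 17, 18, 40, 34, 28, 21]
Partition 4: pivot=21 at index 3 -> [11, 17, 18, 21, 34, 28, 40]
Partition 5: pivot=40 at index 6 -> [11, 17, 18, 21, 34, 28, 40]
Partition 6: pivot=28 at index 4 -> [11, 17, 18, 21, 28, 34, 40]


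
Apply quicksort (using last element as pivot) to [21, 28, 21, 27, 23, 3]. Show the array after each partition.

Partition 1: pivot=3 at index 0 -> [3, 28, 21, 27, 23, 21]
Partition 2: pivot=21 at index 2 -> [3, 21, 21, 27, 23, 28]
Partition 3: pivot=28 at index 5 -> [3, 21, 21, 27, 23, 28]
Partition 4: pivot=23 at index 3 -> [3, 21, 21, 23, 27, 28]


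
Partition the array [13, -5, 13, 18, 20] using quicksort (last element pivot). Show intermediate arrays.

Partition 1: pivot=20 at index 4 -> [13, -5, 13, 18, 20]
Partition 2: pivot=18 at index 3 -> [13, -5, 13, 18, 20]
Partition 3: pivot=13 at index 2 -> [13, -5, 13, 18, 20]
Partition 4: pivot=-5 at index 0 -> [-5, 13, 13, 18, 20]


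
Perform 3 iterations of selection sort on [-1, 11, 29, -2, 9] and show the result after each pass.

Pass 1: Select minimum -2 at index 3, swap -> [-2, 11, 29, -1, 9]
Pass 2: Select minimum -1 at index 3, swap -> [-2, -1, 29, 11, 9]
Pass 3: Select minimum 9 at index 4, swap -> [-2, -1, 9, 11, 29]


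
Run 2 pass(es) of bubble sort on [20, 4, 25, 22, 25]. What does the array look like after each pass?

After pass 1: [4, 20, 22, 25, 25] (2 swaps)
After pass 2: [4, 20, 22, 25, 25] (0 swaps)
Total swaps: 2


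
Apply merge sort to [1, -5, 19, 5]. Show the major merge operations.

Divide and conquer:
  Merge [1] + [-5] -> [-5, 1]
  Merge [19] + [5] -> [5, 19]
  Merge [-5, 1] + [5, 19] -> [-5, 1, 5, 19]


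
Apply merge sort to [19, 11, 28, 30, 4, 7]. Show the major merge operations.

Divide and conquer:
  Merge [11] + [28] -> [11, 28]
  Merge [19] + [11, 28] -> [11, 19, 28]
  Merge [4] + [7] -> [4, 7]
  Merge [30] + [4, 7] -> [4, 7, 30]
  Merge [11, 19, 28] + [4, 7, 30] -> [4, 7, 11, 19, 28, 30]


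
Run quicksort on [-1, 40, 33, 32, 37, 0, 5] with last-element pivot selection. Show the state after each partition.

Partition 1: pivot=5 at index 2 -> [-1, 0, 5, 32, 37, 40, 33]
Partition 2: pivot=0 at index 1 -> [-1, 0, 5, 32, 37, 40, 33]
Partition 3: pivot=33 at index 4 -> [-1, 0, 5, 32, 33, 40, 37]
Partition 4: pivot=37 at index 5 -> [-1, 0, 5, 32, 33, 37, 40]


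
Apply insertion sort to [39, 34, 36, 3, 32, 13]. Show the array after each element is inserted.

First element 39 is already 'sorted'
Insert 34: shifted 1 elements -> [34, 39, 36, 3, 32, 13]
Insert 36: shifted 1 elements -> [34, 36, 39, 3, 32, 13]
Insert 3: shifted 3 elements -> [3, 34, 36, 39, 32, 13]
Insert 32: shifted 3 elements -> [3, 32, 34, 36, 39, 13]
Insert 13: shifted 4 elements -> [3, 13, 32, 34, 36, 39]


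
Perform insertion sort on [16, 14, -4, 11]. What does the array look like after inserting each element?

First element 16 is already 'sorted'
Insert 14: shifted 1 elements -> [14, 16, -4, 11]
Insert -4: shifted 2 elements -> [-4, 14, 16, 11]
Insert 11: shifted 2 elements -> [-4, 11, 14, 16]


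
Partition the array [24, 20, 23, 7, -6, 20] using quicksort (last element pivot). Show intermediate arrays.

Partition 1: pivot=20 at index 3 -> [20, 7, -6, 20, 23, 24]
Partition 2: pivot=-6 at index 0 -> [-6, 7, 20, 20, 23, 24]
Partition 3: pivot=20 at index 2 -> [-6, 7, 20, 20, 23, 24]
Partition 4: pivot=24 at index 5 -> [-6, 7, 20, 20, 23, 24]


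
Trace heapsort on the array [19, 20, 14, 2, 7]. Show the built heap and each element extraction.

Build heap: [20, 19, 14, 2, 7]
Extract 20: [19, 7, 14, 2, 20]
Extract 19: [14, 7, 2, 19, 20]
Extract 14: [7, 2, 14, 19, 20]
Extract 7: [2, 7, 14, 19, 20]


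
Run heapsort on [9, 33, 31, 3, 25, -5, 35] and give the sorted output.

Build heap: [35, 33, 31, 3, 25, -5, 9]
Extract 35: [33, 25, 31, 3, 9, -5, 35]
Extract 33: [31, 25, -5, 3, 9, 33, 35]
Extract 31: [25, 9, -5, 3, 31, 33, 35]
Extract 25: [9, 3, -5, 25, 31, 33, 35]
Extract 9: [3, -5, 9, 25, 31, 33, 35]
Extract 3: [-5, 3, 9, 25, 31, 33, 35]


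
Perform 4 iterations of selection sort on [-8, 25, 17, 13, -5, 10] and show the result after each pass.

Pass 1: Select minimum -8 at index 0, swap -> [-8, 25, 17, 13, -5, 10]
Pass 2: Select minimum -5 at index 4, swap -> [-8, -5, 17, 13, 25, 10]
Pass 3: Select minimum 10 at index 5, swap -> [-8, -5, 10, 13, 25, 17]
Pass 4: Select minimum 13 at index 3, swap -> [-8, -5, 10, 13, 25, 17]


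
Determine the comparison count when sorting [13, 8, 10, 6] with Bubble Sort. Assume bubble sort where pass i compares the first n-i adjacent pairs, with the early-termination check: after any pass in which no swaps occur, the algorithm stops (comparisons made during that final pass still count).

Pass 1: compare adjacent pairs (0,1)..(2,3) = 3 comparison(s), 3 swap(s) -> [8, 10, 6, 13]
Pass 2: compare adjacent pairs (0,1)..(1,2) = 2 comparison(s), 1 swap(s) -> [8, 6, 10, 13]
Pass 3: compare adjacent pairs (0,1)..(0,1) = 1 comparison(s), 1 swap(s) -> [6, 8, 10, 13]
Every pass made at least one swap, so all n-1 passes run.
Total comparisons: 3 + 2 + 1 = 6


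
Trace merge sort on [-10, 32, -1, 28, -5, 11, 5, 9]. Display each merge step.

Divide and conquer:
  Merge [-10] + [32] -> [-10, 32]
  Merge [-1] + [28] -> [-1, 28]
  Merge [-10, 32] + [-1, 28] -> [-10, -1, 28, 32]
  Merge [-5] + [11] -> [-5, 11]
  Merge [5] + [9] -> [5, 9]
  Merge [-5, 11] + [5, 9] -> [-5, 5, 9, 11]
  Merge [-10, -1, 28, 32] + [-5, 5, 9, 11] -> [-10, -5, -1, 5, 9, 11, 28, 32]


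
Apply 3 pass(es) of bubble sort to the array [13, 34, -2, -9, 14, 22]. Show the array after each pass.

After pass 1: [13, -2, -9, 14, 22, 34] (4 swaps)
After pass 2: [-2, -9, 13, 14, 22, 34] (2 swaps)
After pass 3: [-9, -2, 13, 14, 22, 34] (1 swaps)
Total swaps: 7


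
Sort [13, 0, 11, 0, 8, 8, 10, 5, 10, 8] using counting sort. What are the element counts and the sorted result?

Count array: [2, 0, 0, 0, 0, 1, 0, 0, 3, 0, 2, 1, 0, 1]
(count[i] = number of elements equal to i)
Cumulative count: [2, 2, 2, 2, 2, 3, 3, 3, 6, 6, 8, 9, 9, 10]
Sorted: [0, 0, 5, 8, 8, 8, 10, 10, 11, 13]


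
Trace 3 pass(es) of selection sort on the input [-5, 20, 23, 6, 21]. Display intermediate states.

Pass 1: Select minimum -5 at index 0, swap -> [-5, 20, 23, 6, 21]
Pass 2: Select minimum 6 at index 3, swap -> [-5, 6, 23, 20, 21]
Pass 3: Select minimum 20 at index 3, swap -> [-5, 6, 20, 23, 21]


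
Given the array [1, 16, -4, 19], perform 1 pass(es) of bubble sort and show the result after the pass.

After pass 1: [1, -4, 16, 19] (1 swaps)
Total swaps: 1


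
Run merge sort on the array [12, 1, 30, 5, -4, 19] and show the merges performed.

Divide and conquer:
  Merge [1] + [30] -> [1, 30]
  Merge [12] + [1, 30] -> [1, 12, 30]
  Merge [-4] + [19] -> [-4, 19]
  Merge [5] + [-4, 19] -> [-4, 5, 19]
  Merge [1, 12, 30] + [-4, 5, 19] -> [-4, 1, 5, 12, 19, 30]


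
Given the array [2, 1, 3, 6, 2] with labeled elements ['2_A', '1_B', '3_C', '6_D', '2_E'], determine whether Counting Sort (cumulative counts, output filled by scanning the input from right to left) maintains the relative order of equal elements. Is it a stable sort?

Trace Counting Sort on the labeled array (the key is the number; the letter only tracks identity):
  Counts for values 0..6: [0, 1, 2, 1, 0, 0, 1]
  Cumulative counts: [0, 1, 3, 4, 4, 4, 5]
  Scan right to left: place 2_E at output index 2
  Scan right to left: place 6_D at output index 4
  Scan right to left: place 3_C at output index 3
  Scan right to left: place 1_B at output index 0
  Scan right to left: place 2_A at output index 1
  Output: [1_B, 2_A, 2_E, 3_C, 6_D]
Equal keys:
  value 2: originally 2_A, 2_E; after sorting 2_A, 2_E -> order preserved
All equal keys kept their original relative order. Counting Sort is stable: scanning the input right to left with decreasing cumulative counts places later duplicates at later output positions.
Answer: Stable


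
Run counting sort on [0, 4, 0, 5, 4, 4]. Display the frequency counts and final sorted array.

Count array: [2, 0, 0, 0, 3, 1]
(count[i] = number of elements equal to i)
Cumulative count: [2, 2, 2, 2, 5, 6]
Sorted: [0, 0, 4, 4, 4, 5]


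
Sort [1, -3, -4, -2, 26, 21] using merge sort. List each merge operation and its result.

Divide and conquer:
  Merge [-3] + [-4] -> [-4, -3]
  Merge [1] + [-4, -3] -> [-4, -3, 1]
  Merge [26] + [21] -> [21, 26]
  Merge [-2] + [21, 26] -> [-2, 21, 26]
  Merge [-4, -3, 1] + [-2, 21, 26] -> [-4, -3, -2, 1, 21, 26]


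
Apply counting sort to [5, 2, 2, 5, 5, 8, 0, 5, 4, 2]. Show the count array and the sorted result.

Count array: [1, 0, 3, 0, 1, 4, 0, 0, 1]
(count[i] = number of elements equal to i)
Cumulative count: [1, 1, 4, 4, 5, 9, 9, 9, 10]
Sorted: [0, 2, 2, 2, 4, 5, 5, 5, 5, 8]


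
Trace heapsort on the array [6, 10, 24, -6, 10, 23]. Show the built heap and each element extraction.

Build heap: [24, 10, 23, -6, 10, 6]
Extract 24: [23, 10, 6, -6, 10, 24]
Extract 23: [10, 10, 6, -6, 23, 24]
Extract 10: [10, -6, 6, 10, 23, 24]
Extract 10: [6, -6, 10, 10, 23, 24]
Extract 6: [-6, 6, 10, 10, 23, 24]


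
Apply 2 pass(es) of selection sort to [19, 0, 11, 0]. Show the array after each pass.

Pass 1: Select minimum 0 at index 1, swap -> [0, 19, 11, 0]
Pass 2: Select minimum 0 at index 3, swap -> [0, 0, 11, 19]


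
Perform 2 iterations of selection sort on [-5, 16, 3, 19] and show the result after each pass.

Pass 1: Select minimum -5 at index 0, swap -> [-5, 16, 3, 19]
Pass 2: Select minimum 3 at index 2, swap -> [-5, 3, 16, 19]


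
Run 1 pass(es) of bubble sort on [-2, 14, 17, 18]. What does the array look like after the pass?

After pass 1: [-2, 14, 17, 18] (0 swaps)
Total swaps: 0


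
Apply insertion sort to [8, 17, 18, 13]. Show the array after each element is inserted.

First element 8 is already 'sorted'
Insert 17: shifted 0 elements -> [8, 17, 18, 13]
Insert 18: shifted 0 elements -> [8, 17, 18, 13]
Insert 13: shifted 2 elements -> [8, 13, 17, 18]


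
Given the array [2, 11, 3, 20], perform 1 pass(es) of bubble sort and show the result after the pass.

After pass 1: [2, 3, 11, 20] (1 swaps)
Total swaps: 1


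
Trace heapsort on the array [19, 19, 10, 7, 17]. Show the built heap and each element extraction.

Build heap: [19, 19, 10, 7, 17]
Extract 19: [19, 17, 10, 7, 19]
Extract 19: [17, 7, 10, 19, 19]
Extract 17: [10, 7, 17, 19, 19]
Extract 10: [7, 10, 17, 19, 19]


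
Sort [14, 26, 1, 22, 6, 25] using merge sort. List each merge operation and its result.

Divide and conquer:
  Merge [26] + [1] -> [1, 26]
  Merge [14] + [1, 26] -> [1, 14, 26]
  Merge [6] + [25] -> [6, 25]
  Merge [22] + [6, 25] -> [6, 22, 25]
  Merge [1, 14, 26] + [6, 22, 25] -> [1, 6, 14, 22, 25, 26]


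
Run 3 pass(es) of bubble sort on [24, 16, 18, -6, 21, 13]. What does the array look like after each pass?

After pass 1: [16, 18, -6, 21, 13, 24] (5 swaps)
After pass 2: [16, -6, 18, 13, 21, 24] (2 swaps)
After pass 3: [-6, 16, 13, 18, 21, 24] (2 swaps)
Total swaps: 9


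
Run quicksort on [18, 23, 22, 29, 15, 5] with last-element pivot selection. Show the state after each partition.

Partition 1: pivot=5 at index 0 -> [5, 23, 22, 29, 15, 18]
Partition 2: pivot=18 at index 2 -> [5, 15, 18, 29, 23, 22]
Partition 3: pivot=22 at index 3 -> [5, 15, 18, 22, 23, 29]
Partition 4: pivot=29 at index 5 -> [5, 15, 18, 22, 23, 29]


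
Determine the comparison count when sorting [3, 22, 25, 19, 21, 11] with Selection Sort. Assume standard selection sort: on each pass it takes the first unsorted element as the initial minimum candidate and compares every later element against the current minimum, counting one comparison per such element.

Pass 1: scan indices 1..5 for the minimum = 5 comparison(s); min is 3, place at index 0 -> [3, 22, 25, 19, 21, 11]
Pass 2: scan indices 2..5 for the minimum = 4 comparison(s); min is 11, place at index 1 -> [3, 11, 25, 19, 21, 22]
Pass 3: scan indices 3..5 for the minimum = 3 comparison(s); min is 19, place at index 2 -> [3, 11, 19, 25, 21, 22]
Pass 4: scan indices 4..5 for the minimum = 2 comparison(s); min is 21, place at index 3 -> [3, 11, 19, 21, 25, 22]
Pass 5: scan indices 5..5 for the minimum = 1 comparison(s); min is 22, place at index 4 -> [3, 11, 19, 21, 22, 25]
Selection sort always scans the whole unsorted suffix, so the count is (n-1) + (n-2) + ... + 1 = n(n-1)/2 = 6*5/2 = 15 regardless of the input order.
Total comparisons: 5 + 4 + 3 + 2 + 1 = 15


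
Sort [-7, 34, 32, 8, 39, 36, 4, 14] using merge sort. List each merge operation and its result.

Divide and conquer:
  Merge [-7] + [34] -> [-7, 34]
  Merge [32] + [8] -> [8, 32]
  Merge [-7, 34] + [8, 32] -> [-7, 8, 32, 34]
  Merge [39] + [36] -> [36, 39]
  Merge [4] + [14] -> [4, 14]
  Merge [36, 39] + [4, 14] -> [4, 14, 36, 39]
  Merge [-7, 8, 32, 34] + [4, 14, 36, 39] -> [-7, 4, 8, 14, 32, 34, 36, 39]


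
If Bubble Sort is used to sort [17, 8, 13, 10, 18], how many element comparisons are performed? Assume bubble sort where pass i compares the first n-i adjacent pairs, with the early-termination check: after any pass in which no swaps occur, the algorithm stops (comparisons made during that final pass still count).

Pass 1: compare adjacent pairs (0,1)..(3,4) = 4 comparison(s), 3 swap(s) -> [8, 13, 10, 17, 18]
Pass 2: compare adjacent pairs (0,1)..(2,3) = 3 comparison(s), 1 swap(s) -> [8, 10, 13, 17, 18]
Pass 3: compare adjacent pairs (0,1)..(1,2) = 2 comparison(s), 0 swap(s) -> [8, 10, 13, 17, 18]
No swaps in this pass, so bubble sort stops here.
Total comparisons: 4 + 3 + 2 = 9


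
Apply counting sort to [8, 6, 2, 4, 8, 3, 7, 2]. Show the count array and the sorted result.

Count array: [0, 0, 2, 1, 1, 0, 1, 1, 2]
(count[i] = number of elements equal to i)
Cumulative count: [0, 0, 2, 3, 4, 4, 5, 6, 8]
Sorted: [2, 2, 3, 4, 6, 7, 8, 8]


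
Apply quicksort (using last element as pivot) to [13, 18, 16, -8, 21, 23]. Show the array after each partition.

Partition 1: pivot=23 at index 5 -> [13, 18, 16, -8, 21, 23]
Partition 2: pivot=21 at index 4 -> [13, 18, 16, -8, 21, 23]
Partition 3: pivot=-8 at index 0 -> [-8, 18, 16, 13, 21, 23]
Partition 4: pivot=13 at index 1 -> [-8, 13, 16, 18, 21, 23]
Partition 5: pivot=18 at index 3 -> [-8, 13, 16, 18, 21, 23]
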